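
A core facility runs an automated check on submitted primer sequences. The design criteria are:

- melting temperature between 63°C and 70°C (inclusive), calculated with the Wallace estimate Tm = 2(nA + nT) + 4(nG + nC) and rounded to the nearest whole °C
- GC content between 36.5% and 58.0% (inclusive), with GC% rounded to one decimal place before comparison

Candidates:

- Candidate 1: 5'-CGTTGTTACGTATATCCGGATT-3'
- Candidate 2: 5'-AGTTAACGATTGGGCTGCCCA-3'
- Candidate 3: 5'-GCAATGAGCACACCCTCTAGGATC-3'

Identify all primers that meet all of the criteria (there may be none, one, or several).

Candidate 1 (22 nt, A=4 T=9 G=5 C=4): Tm = 2·13 + 4·9 = 62°C, outside 63–70°C ✗; GC 9/22 = 40.9% ✓ — fails.
Candidate 2 (21 nt, A=5 T=5 G=6 C=5): Tm = 2·10 + 4·11 = 64°C ✓; GC 11/21 = 52.4% ✓ — passes.
Candidate 3 (24 nt, A=7 T=4 G=5 C=8): Tm = 2·11 + 4·13 = 74°C, outside 63–70°C ✗; GC 13/24 = 54.2% ✓ — fails.

Candidate 2 only.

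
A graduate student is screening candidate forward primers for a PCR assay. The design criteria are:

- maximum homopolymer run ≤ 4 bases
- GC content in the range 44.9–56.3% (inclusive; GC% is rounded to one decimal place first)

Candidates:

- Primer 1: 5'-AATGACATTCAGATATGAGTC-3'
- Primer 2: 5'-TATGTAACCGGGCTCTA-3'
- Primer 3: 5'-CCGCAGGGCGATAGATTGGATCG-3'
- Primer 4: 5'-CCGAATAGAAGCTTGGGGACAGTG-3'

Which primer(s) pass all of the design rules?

Primer 2 and Primer 4.

Primer 1 (21 nt, A=8 T=6 G=4 C=3): longest run = 2 ✓; GC 7/21 = 33.3%, outside 44.9–56.3% ✗ — fails.
Primer 2 (17 nt, A=4 T=5 G=4 C=4): longest run = 3 ✓; GC 8/17 = 47.1% ✓ — passes.
Primer 3 (23 nt, A=5 T=4 G=9 C=5): longest run = 3 ✓; GC 14/23 = 60.9%, outside 44.9–56.3% ✗ — fails.
Primer 4 (24 nt, A=7 T=4 G=9 C=4): longest run = 4 ✓; GC 13/24 = 54.2% ✓ — passes.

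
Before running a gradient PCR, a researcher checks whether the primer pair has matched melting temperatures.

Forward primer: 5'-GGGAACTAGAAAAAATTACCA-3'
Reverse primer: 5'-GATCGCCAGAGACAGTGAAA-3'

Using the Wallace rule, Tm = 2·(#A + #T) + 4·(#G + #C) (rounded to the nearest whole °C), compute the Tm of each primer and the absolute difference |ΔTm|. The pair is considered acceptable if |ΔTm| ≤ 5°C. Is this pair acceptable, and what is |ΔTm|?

Forward: A=11 T=3 G=4 C=3 → Tm = 2·14 + 4·7 = 56°C.
Reverse: A=8 T=2 G=6 C=4 → Tm = 2·10 + 4·10 = 60°C.
|ΔTm| = |56 − 60| = 4°C, ≤ 5°C.

|ΔTm| = 4°C; the pair is acceptable.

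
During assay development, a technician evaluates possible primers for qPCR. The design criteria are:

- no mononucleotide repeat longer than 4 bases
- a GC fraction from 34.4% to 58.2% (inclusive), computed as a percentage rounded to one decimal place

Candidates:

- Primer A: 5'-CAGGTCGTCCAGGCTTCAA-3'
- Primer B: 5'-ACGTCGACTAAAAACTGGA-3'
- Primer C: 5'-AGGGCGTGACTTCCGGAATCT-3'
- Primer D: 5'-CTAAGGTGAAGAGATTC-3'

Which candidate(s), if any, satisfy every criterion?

Primer A (19 nt, A=4 T=4 G=5 C=6): longest run = 2 ✓; GC 11/19 = 57.9% ✓ — passes.
Primer B (19 nt, A=8 T=3 G=4 C=4): longest run = 5, exceeds 4 ✗; GC 8/19 = 42.1% ✓ — fails.
Primer C (21 nt, A=4 T=5 G=7 C=5): longest run = 3 ✓; GC 12/21 = 57.1% ✓ — passes.
Primer D (17 nt, A=6 T=4 G=5 C=2): longest run = 2 ✓; GC 7/17 = 41.2% ✓ — passes.

Primer A, Primer C and Primer D.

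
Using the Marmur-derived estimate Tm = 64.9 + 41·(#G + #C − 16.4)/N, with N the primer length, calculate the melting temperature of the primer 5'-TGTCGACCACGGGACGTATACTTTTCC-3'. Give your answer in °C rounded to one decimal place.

Base counts: A=5, T=8, G=6, C=8; G+C = 14, N = 27.
Tm = 64.9 + 41·(14 − 16.4)/27 = 64.9 + -98.40/27 = 61.3°C.

61.3°C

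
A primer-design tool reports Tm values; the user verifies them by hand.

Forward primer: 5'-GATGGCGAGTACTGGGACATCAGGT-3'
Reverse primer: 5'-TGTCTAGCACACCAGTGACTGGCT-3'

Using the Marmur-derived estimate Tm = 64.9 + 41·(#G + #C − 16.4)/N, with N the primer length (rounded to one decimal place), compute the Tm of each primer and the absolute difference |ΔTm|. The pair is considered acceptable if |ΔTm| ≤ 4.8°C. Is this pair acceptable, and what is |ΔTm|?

Forward: G+C = 14, N = 25 → Tm = 64.9 + 41·(14 − 16.4)/25 = 61.0°C.
Reverse: G+C = 13, N = 24 → Tm = 64.9 + 41·(13 − 16.4)/24 = 59.1°C.
|ΔTm| = |61.0 − 59.1| = 1.9°C, ≤ 4.8°C.

|ΔTm| = 1.9°C; the pair is acceptable.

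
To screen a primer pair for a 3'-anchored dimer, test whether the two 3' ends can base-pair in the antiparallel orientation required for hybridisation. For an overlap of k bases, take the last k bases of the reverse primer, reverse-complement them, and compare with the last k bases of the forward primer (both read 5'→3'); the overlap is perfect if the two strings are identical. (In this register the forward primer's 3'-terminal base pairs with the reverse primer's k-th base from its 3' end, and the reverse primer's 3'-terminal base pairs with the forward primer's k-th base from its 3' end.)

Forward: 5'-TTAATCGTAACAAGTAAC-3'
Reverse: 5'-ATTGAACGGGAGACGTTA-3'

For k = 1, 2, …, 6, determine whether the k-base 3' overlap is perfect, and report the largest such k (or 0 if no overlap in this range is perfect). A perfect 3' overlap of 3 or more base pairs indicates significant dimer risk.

Last 6 bases (5'→3') — forward …AGTAAC, reverse …ACGTTA.
Reverse complement of the reverse primer's last 6 bases: TAACGT; its first k bases are the reverse complement of the reverse primer's last k bases, so a perfect k-base overlap needs the forward primer's last k bases to equal them.
Comparing (forward last k vs required): k=1: C vs T ✗; k=2: AC vs TA ✗; k=3: AAC vs TAA ✗; k=4: TAAC vs TAAC ✓; k=5: GTAAC vs TAACG ✗; k=6: AGTAAC vs TAACGT ✗.
Only k = 4 is perfect, so the longest perfect 3' overlap is 4.

Longest perfect overlap: 4 complementary base pairs; significant dimer risk (threshold 3).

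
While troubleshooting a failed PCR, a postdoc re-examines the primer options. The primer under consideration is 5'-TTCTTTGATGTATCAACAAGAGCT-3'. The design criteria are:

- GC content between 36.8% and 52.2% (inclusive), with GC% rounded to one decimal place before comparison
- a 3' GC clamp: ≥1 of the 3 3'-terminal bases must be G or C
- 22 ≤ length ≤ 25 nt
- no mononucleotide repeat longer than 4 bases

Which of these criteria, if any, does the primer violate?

Base counts: A=7, T=9, G=4, C=4 (length 24).
GC content: GC 8/24 = 33.3%, outside 36.8–52.2% ✗
GC clamp: 3' end GCT has 2 G/C ✓
length: length 24 ✓
homopolymer run: longest run = 3 ✓

Fails: GC content.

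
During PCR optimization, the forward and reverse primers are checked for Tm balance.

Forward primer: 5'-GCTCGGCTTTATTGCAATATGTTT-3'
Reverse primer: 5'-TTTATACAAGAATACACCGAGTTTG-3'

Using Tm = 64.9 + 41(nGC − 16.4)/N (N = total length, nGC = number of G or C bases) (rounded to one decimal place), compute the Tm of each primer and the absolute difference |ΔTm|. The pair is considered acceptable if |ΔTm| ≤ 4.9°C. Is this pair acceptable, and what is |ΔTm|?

Forward: G+C = 9, N = 24 → Tm = 64.9 + 41·(9 − 16.4)/24 = 52.3°C.
Reverse: G+C = 8, N = 25 → Tm = 64.9 + 41·(8 − 16.4)/25 = 51.1°C.
|ΔTm| = |52.3 − 51.1| = 1.2°C, ≤ 4.9°C.

|ΔTm| = 1.2°C; the pair is acceptable.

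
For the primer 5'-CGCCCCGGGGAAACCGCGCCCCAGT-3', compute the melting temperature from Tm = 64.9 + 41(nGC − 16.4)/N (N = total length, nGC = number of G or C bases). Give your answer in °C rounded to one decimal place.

70.8°C

Base counts: A=4, T=1, G=8, C=12; G+C = 20, N = 25.
Tm = 64.9 + 41·(20 − 16.4)/25 = 64.9 + 147.60/25 = 70.8°C.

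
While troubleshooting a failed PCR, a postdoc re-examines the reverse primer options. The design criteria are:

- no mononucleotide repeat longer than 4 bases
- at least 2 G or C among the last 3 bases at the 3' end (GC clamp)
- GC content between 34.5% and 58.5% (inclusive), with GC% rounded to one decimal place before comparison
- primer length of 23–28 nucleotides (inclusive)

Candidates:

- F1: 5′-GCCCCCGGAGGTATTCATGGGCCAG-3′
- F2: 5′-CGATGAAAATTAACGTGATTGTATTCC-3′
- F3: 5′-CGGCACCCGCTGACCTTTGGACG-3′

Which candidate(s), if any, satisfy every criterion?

F1 (25 nt, A=4 T=4 G=9 C=8): longest run = 5, exceeds 4 ✗; 3' end CAG has 2 G/C ✓; GC 17/25 = 68.0%, outside 34.5–58.5% ✗; length 25 ✓ — fails.
F2 (27 nt, A=9 T=9 G=5 C=4): longest run = 4 ✓; 3' end TCC has 2 G/C ✓; GC 9/27 = 33.3%, outside 34.5–58.5% ✗; length 27 ✓ — fails.
F3 (23 nt, A=3 T=4 G=7 C=9): longest run = 3 ✓; 3' end ACG has 2 G/C ✓; GC 16/23 = 69.6%, outside 34.5–58.5% ✗; length 23 ✓ — fails.

None of the candidates satisfy all criteria.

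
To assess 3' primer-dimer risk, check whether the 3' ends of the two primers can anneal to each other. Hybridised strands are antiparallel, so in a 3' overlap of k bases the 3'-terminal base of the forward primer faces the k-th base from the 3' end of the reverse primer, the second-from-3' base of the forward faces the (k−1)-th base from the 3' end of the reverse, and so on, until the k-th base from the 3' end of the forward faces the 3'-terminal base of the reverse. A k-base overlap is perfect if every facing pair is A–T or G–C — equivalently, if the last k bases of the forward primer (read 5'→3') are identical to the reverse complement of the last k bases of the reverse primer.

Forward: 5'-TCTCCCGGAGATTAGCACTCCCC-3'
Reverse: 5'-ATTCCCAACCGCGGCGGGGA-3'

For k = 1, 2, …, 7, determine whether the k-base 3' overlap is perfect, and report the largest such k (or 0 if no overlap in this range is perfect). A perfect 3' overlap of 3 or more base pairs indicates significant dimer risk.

Longest perfect overlap: 5 complementary base pairs; significant dimer risk (threshold 3).

Last 7 bases (5'→3') — forward …ACTCCCC, reverse …GCGGGGA.
Reverse complement of the reverse primer's last 7 bases: TCCCCGC; its first k bases are the reverse complement of the reverse primer's last k bases, so a perfect k-base overlap needs the forward primer's last k bases to equal them.
Comparing (forward last k vs required): k=1: C vs T ✗; k=2: CC vs TC ✗; k=3: CCC vs TCC ✗; k=4: CCCC vs TCCC ✗; k=5: TCCCC vs TCCCC ✓; k=6: CTCCCC vs TCCCCG ✗; k=7: ACTCCCC vs TCCCCGC ✗.
Only k = 5 is perfect, so the longest perfect 3' overlap is 5.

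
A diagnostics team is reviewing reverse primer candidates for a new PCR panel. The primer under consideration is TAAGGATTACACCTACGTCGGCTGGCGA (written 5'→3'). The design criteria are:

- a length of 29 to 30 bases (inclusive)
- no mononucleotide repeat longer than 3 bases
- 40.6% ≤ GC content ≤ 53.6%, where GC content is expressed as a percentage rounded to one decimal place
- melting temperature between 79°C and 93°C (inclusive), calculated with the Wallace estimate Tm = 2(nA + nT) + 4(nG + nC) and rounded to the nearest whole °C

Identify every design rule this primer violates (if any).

Base counts: A=7, T=6, G=8, C=7 (length 28).
length: length 28, outside 29–30 ✗
homopolymer run: longest run = 2 ✓
GC content: GC 15/28 = 53.6% ✓
Tm: Tm = 2·13 + 4·15 = 86°C ✓

Fails: length.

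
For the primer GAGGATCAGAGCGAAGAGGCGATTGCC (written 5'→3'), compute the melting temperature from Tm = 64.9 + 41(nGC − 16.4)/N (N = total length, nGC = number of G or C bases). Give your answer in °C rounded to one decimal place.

64.3°C

Base counts: A=8, T=3, G=11, C=5; G+C = 16, N = 27.
Tm = 64.9 + 41·(16 − 16.4)/27 = 64.9 + -16.40/27 = 64.3°C.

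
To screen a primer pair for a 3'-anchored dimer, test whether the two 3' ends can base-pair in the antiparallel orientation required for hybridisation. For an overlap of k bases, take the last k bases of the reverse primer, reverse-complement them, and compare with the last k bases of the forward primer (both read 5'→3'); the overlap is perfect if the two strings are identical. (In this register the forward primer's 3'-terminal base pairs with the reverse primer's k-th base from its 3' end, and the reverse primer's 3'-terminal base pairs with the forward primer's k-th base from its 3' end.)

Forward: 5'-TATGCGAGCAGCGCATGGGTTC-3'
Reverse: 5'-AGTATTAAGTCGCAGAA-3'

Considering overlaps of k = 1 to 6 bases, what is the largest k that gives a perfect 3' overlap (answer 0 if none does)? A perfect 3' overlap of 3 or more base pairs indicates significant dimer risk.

Last 6 bases (5'→3') — forward …GGGTTC, reverse …GCAGAA.
Reverse complement of the reverse primer's last 6 bases: TTCTGC; its first k bases are the reverse complement of the reverse primer's last k bases, so a perfect k-base overlap needs the forward primer's last k bases to equal them.
Comparing (forward last k vs required): k=1: C vs T ✗; k=2: TC vs TT ✗; k=3: TTC vs TTC ✓; k=4: GTTC vs TTCT ✗; k=5: GGTTC vs TTCTG ✗; k=6: GGGTTC vs TTCTGC ✗.
Only k = 3 is perfect, so the longest perfect 3' overlap is 3.

Longest perfect overlap: 3 complementary base pairs; significant dimer risk (threshold 3).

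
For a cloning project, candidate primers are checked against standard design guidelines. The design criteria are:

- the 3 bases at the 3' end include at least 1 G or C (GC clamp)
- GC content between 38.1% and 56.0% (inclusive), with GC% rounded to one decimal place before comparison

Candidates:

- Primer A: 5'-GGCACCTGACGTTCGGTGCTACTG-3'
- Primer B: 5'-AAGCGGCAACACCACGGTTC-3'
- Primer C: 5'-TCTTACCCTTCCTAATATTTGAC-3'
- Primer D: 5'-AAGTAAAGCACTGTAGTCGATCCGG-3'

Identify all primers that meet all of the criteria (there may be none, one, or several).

Primer D only.

Primer A (24 nt, A=3 T=6 G=8 C=7): 3' end CTG has 2 G/C ✓; GC 15/24 = 62.5%, outside 38.1–56.0% ✗ — fails.
Primer B (20 nt, A=6 T=2 G=5 C=7): 3' end TTC has 1 G/C ✓; GC 12/20 = 60.0%, outside 38.1–56.0% ✗ — fails.
Primer C (23 nt, A=5 T=10 G=1 C=7): 3' end GAC has 2 G/C ✓; GC 8/23 = 34.8%, outside 38.1–56.0% ✗ — fails.
Primer D (25 nt, A=8 T=5 G=7 C=5): 3' end CGG has 3 G/C ✓; GC 12/25 = 48.0% ✓ — passes.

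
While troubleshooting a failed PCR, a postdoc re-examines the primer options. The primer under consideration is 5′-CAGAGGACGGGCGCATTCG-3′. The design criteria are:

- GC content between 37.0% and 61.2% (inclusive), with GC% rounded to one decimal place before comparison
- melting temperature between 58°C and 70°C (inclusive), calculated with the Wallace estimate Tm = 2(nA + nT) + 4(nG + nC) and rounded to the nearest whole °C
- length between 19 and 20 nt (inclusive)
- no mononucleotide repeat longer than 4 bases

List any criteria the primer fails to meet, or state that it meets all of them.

Fails: GC content.

Base counts: A=4, T=2, G=8, C=5 (length 19).
GC content: GC 13/19 = 68.4%, outside 37.0–61.2% ✗
Tm: Tm = 2·6 + 4·13 = 64°C ✓
length: length 19 ✓
homopolymer run: longest run = 3 ✓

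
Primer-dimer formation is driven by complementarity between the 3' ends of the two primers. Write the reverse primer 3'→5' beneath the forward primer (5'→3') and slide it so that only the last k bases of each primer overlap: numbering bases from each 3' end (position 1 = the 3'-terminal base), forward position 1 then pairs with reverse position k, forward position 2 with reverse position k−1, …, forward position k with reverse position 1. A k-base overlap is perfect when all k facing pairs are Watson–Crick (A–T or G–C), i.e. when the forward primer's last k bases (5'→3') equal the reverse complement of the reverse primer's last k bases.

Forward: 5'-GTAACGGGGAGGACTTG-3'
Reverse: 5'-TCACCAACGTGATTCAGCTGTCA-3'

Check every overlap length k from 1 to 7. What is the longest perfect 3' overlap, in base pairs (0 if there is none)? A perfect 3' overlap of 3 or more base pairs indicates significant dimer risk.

Last 7 bases (5'→3') — forward …GGACTTG, reverse …GCTGTCA.
Reverse complement of the reverse primer's last 7 bases: TGACAGC; its first k bases are the reverse complement of the reverse primer's last k bases, so a perfect k-base overlap needs the forward primer's last k bases to equal them.
Comparing (forward last k vs required): k=1: G vs T ✗; k=2: TG vs TG ✓; k=3: TTG vs TGA ✗; k=4: CTTG vs TGAC ✗; k=5: ACTTG vs TGACA ✗; k=6: GACTTG vs TGACAG ✗; k=7: GGACTTG vs TGACAGC ✗.
Only k = 2 is perfect, so the longest perfect 3' overlap is 2.

Longest perfect overlap: 2 complementary base pairs; below the dimer-risk threshold (threshold 3).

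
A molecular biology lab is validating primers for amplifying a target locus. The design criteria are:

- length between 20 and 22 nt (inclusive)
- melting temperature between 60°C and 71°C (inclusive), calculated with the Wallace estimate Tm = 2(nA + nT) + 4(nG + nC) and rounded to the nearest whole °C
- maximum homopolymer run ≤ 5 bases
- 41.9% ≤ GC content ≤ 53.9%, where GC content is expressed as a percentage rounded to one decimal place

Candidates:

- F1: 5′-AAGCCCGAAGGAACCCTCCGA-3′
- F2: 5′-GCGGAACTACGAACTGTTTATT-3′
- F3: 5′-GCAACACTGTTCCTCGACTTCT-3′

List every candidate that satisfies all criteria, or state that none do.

F1 (21 nt, A=7 T=1 G=5 C=8): length 21 ✓; Tm = 2·8 + 4·13 = 68°C ✓; longest run = 3 ✓; GC 13/21 = 61.9%, outside 41.9–53.9% ✗ — fails.
F2 (22 nt, A=6 T=7 G=5 C=4): length 22 ✓; Tm = 2·13 + 4·9 = 62°C ✓; longest run = 3 ✓; GC 9/22 = 40.9%, outside 41.9–53.9% ✗ — fails.
F3 (22 nt, A=4 T=7 G=3 C=8): length 22 ✓; Tm = 2·11 + 4·11 = 66°C ✓; longest run = 2 ✓; GC 11/22 = 50.0% ✓ — passes.

F3 only.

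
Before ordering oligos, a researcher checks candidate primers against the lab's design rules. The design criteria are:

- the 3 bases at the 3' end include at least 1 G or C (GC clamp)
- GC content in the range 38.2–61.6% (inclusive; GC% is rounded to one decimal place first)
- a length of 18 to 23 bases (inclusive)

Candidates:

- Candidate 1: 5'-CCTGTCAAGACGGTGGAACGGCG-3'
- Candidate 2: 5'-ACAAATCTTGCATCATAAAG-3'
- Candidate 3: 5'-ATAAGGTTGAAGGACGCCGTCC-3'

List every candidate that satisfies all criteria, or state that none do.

Candidate 3 only.

Candidate 1 (23 nt, A=5 T=3 G=9 C=6): 3' end GCG has 3 G/C ✓; GC 15/23 = 65.2%, outside 38.2–61.6% ✗; length 23 ✓ — fails.
Candidate 2 (20 nt, A=9 T=5 G=2 C=4): 3' end AAG has 1 G/C ✓; GC 6/20 = 30.0%, outside 38.2–61.6% ✗; length 20 ✓ — fails.
Candidate 3 (22 nt, A=6 T=4 G=7 C=5): 3' end TCC has 2 G/C ✓; GC 12/22 = 54.5% ✓; length 22 ✓ — passes.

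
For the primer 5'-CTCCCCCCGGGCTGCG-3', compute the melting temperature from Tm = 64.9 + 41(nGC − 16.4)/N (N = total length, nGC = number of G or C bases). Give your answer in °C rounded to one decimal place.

Base counts: A=0, T=2, G=5, C=9; G+C = 14, N = 16.
Tm = 64.9 + 41·(14 − 16.4)/16 = 64.9 + -98.40/16 = 58.8°C.

58.8°C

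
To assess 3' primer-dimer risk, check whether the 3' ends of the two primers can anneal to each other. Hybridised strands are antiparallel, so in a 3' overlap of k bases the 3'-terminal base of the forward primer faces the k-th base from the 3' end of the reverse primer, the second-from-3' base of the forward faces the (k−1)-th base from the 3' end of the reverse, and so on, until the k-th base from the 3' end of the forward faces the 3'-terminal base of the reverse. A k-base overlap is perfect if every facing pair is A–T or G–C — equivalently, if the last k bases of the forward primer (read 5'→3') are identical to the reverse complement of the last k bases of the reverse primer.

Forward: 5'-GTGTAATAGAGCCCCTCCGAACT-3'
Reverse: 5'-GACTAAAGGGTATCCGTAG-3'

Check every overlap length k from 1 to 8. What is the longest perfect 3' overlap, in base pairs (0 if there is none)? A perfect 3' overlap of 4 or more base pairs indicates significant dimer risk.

Last 8 bases (5'→3') — forward …TCCGAACT, reverse …ATCCGTAG.
Reverse complement of the reverse primer's last 8 bases: CTACGGAT; its first k bases are the reverse complement of the reverse primer's last k bases, so a perfect k-base overlap needs the forward primer's last k bases to equal them.
Comparing (forward last k vs required): k=1: T vs C ✗; k=2: CT vs CT ✓; k=3: ACT vs CTA ✗; k=4: AACT vs CTAC ✗; k=5: GAACT vs CTACG ✗; k=6: CGAACT vs CTACGG ✗; k=7: CCGAACT vs CTACGGA ✗; k=8: TCCGAACT vs CTACGGAT ✗.
Only k = 2 is perfect, so the longest perfect 3' overlap is 2.

Longest perfect overlap: 2 complementary base pairs; below the dimer-risk threshold (threshold 4).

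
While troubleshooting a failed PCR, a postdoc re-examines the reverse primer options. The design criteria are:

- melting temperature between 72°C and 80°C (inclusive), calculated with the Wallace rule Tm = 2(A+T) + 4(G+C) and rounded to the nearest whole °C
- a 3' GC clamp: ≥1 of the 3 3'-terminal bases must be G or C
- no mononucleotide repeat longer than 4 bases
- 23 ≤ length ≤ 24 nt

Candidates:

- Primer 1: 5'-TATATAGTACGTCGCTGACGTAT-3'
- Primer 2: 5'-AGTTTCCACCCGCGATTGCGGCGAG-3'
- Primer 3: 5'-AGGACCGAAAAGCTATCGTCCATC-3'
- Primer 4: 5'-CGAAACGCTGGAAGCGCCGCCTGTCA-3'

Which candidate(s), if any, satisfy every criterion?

Primer 1 (23 nt, A=6 T=8 G=5 C=4): Tm = 2·14 + 4·9 = 64°C, outside 72–80°C ✗; 3' end TAT has 0 G/C, need ≥1 ✗; longest run = 1 ✓; length 23 ✓ — fails.
Primer 2 (25 nt, A=4 T=5 G=8 C=8): Tm = 2·9 + 4·16 = 82°C, outside 72–80°C ✗; 3' end GAG has 2 G/C ✓; longest run = 3 ✓; length 25, outside 23–24 ✗ — fails.
Primer 3 (24 nt, A=8 T=4 G=5 C=7): Tm = 2·12 + 4·12 = 72°C ✓; 3' end ATC has 1 G/C ✓; longest run = 4 ✓; length 24 ✓ — passes.
Primer 4 (26 nt, A=6 T=3 G=8 C=9): Tm = 2·9 + 4·17 = 86°C, outside 72–80°C ✗; 3' end TCA has 1 G/C ✓; longest run = 3 ✓; length 26, outside 23–24 ✗ — fails.

Primer 3 only.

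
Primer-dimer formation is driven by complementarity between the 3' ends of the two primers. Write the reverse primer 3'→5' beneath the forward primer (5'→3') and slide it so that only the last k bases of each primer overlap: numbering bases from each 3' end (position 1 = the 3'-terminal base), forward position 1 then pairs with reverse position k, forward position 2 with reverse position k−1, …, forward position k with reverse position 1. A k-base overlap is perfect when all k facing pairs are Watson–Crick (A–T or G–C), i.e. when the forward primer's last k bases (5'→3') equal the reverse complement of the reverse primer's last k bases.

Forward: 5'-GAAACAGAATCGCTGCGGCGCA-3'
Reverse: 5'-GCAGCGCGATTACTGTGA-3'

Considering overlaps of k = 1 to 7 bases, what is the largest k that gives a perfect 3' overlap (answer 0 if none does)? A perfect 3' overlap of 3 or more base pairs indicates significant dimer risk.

Last 7 bases (5'→3') — forward …CGGCGCA, reverse …ACTGTGA.
Reverse complement of the reverse primer's last 7 bases: TCACAGT; its first k bases are the reverse complement of the reverse primer's last k bases, so a perfect k-base overlap needs the forward primer's last k bases to equal them.
Comparing (forward last k vs required): k=1: A vs T ✗; k=2: CA vs TC ✗; k=3: GCA vs TCA ✗; k=4: CGCA vs TCAC ✗; k=5: GCGCA vs TCACA ✗; k=6: GGCGCA vs TCACAG ✗; k=7: CGGCGCA vs TCACAGT ✗.
No overlap length from 1 to 7 is perfect, so the longest perfect 3' overlap is 0.

Longest perfect overlap: 0 complementary base pairs; below the dimer-risk threshold (threshold 3).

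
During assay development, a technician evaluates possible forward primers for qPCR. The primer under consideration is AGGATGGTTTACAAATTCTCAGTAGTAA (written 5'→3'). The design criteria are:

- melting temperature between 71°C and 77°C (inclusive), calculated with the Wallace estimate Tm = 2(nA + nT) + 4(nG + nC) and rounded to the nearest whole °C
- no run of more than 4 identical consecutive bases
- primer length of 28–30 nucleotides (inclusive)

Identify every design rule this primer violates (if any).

Meets all criteria.

Base counts: A=10, T=9, G=6, C=3 (length 28).
Tm: Tm = 2·19 + 4·9 = 74°C ✓
homopolymer run: longest run = 3 ✓
length: length 28 ✓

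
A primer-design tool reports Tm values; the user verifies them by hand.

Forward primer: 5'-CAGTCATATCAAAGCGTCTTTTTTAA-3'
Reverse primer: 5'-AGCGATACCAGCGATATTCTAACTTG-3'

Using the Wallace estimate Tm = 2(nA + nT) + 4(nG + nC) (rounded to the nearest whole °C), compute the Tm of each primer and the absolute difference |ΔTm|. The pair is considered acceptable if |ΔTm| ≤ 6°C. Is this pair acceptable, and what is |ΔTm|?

Forward: A=8 T=10 G=3 C=5 → Tm = 2·18 + 4·8 = 68°C.
Reverse: A=8 T=7 G=5 C=6 → Tm = 2·15 + 4·11 = 74°C.
|ΔTm| = |68 − 74| = 6°C, ≤ 6°C.

|ΔTm| = 6°C; the pair is acceptable.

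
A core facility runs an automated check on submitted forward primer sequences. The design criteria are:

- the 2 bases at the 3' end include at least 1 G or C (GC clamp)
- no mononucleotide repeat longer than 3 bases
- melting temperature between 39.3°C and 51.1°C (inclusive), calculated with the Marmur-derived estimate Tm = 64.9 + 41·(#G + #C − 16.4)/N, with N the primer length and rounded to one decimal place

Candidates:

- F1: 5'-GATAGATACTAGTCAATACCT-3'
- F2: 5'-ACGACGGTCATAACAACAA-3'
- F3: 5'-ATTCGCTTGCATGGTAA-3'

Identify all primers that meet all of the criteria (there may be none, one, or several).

F1 only.

F1 (21 nt, A=8 T=6 G=3 C=4): 3' end CT has 1 G/C ✓; longest run = 2 ✓; Tm = 64.9 + 41·(7 − 16.4)/21 = 46.5°C ✓ — passes.
F2 (19 nt, A=9 T=2 G=3 C=5): 3' end AA has 0 G/C, need ≥1 ✗; longest run = 2 ✓; Tm = 64.9 + 41·(8 − 16.4)/19 = 46.8°C ✓ — fails.
F3 (17 nt, A=4 T=6 G=4 C=3): 3' end AA has 0 G/C, need ≥1 ✗; longest run = 2 ✓; Tm = 64.9 + 41·(7 − 16.4)/17 = 42.2°C ✓ — fails.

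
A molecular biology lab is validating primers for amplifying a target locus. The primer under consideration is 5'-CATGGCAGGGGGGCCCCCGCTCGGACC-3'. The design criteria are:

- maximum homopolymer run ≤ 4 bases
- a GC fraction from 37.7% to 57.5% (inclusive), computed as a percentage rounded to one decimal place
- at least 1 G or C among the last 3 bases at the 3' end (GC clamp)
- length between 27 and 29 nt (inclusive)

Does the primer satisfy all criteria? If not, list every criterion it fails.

Base counts: A=3, T=2, G=11, C=11 (length 27).
homopolymer run: longest run = 6, exceeds 4 ✗
GC content: GC 22/27 = 81.5%, outside 37.7–57.5% ✗
GC clamp: 3' end ACC has 2 G/C ✓
length: length 27 ✓

Fails: homopolymer run, GC content.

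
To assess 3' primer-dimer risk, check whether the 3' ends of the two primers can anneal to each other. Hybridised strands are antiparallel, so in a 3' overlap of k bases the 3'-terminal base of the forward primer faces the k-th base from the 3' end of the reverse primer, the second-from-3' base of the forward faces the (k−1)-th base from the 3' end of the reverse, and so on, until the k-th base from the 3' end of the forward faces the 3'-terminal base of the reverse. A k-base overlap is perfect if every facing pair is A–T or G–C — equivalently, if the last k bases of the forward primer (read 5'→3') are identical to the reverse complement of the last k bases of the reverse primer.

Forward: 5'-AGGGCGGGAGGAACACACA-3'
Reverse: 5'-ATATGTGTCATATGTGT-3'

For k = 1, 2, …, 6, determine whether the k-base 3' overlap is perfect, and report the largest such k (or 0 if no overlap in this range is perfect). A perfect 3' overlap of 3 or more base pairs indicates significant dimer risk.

Longest perfect overlap: 5 complementary base pairs; significant dimer risk (threshold 3).

Last 6 bases (5'→3') — forward …CACACA, reverse …ATGTGT.
Reverse complement of the reverse primer's last 6 bases: ACACAT; its first k bases are the reverse complement of the reverse primer's last k bases, so a perfect k-base overlap needs the forward primer's last k bases to equal them.
Comparing (forward last k vs required): k=1: A vs A ✓; k=2: CA vs AC ✗; k=3: ACA vs ACA ✓; k=4: CACA vs ACAC ✗; k=5: ACACA vs ACACA ✓; k=6: CACACA vs ACACAT ✗.
Perfect overlaps at k = 1, 3, 5; the largest is 5.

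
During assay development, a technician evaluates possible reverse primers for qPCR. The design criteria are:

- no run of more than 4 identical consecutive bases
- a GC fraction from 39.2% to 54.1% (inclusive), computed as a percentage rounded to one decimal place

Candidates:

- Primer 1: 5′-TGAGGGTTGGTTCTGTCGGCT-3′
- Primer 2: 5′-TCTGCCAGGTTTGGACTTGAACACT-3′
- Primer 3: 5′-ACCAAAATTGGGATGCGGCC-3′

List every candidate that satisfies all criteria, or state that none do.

Primer 2 only.

Primer 1 (21 nt, A=1 T=8 G=9 C=3): longest run = 3 ✓; GC 12/21 = 57.1%, outside 39.2–54.1% ✗ — fails.
Primer 2 (25 nt, A=5 T=8 G=6 C=6): longest run = 3 ✓; GC 12/25 = 48.0% ✓ — passes.
Primer 3 (20 nt, A=6 T=3 G=6 C=5): longest run = 4 ✓; GC 11/20 = 55.0%, outside 39.2–54.1% ✗ — fails.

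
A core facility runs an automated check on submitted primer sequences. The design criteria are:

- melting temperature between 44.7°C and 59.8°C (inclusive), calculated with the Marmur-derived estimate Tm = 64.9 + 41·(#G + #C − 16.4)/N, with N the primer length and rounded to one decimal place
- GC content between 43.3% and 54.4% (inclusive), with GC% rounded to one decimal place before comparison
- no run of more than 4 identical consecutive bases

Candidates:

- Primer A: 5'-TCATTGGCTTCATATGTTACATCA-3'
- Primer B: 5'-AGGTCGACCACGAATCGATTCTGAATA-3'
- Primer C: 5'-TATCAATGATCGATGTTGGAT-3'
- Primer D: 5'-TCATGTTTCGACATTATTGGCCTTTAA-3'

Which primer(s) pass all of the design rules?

Primer B only.

Primer A (24 nt, A=6 T=10 G=3 C=5): Tm = 64.9 + 41·(8 − 16.4)/24 = 50.6°C ✓; GC 8/24 = 33.3%, outside 43.3–54.4% ✗; longest run = 2 ✓ — fails.
Primer B (27 nt, A=9 T=6 G=6 C=6): Tm = 64.9 + 41·(12 − 16.4)/27 = 58.2°C ✓; GC 12/27 = 44.4% ✓; longest run = 2 ✓ — passes.
Primer C (21 nt, A=6 T=8 G=5 C=2): Tm = 64.9 + 41·(7 − 16.4)/21 = 46.5°C ✓; GC 7/21 = 33.3%, outside 43.3–54.4% ✗; longest run = 2 ✓ — fails.
Primer D (27 nt, A=6 T=12 G=4 C=5): Tm = 64.9 + 41·(9 − 16.4)/27 = 53.7°C ✓; GC 9/27 = 33.3%, outside 43.3–54.4% ✗; longest run = 3 ✓ — fails.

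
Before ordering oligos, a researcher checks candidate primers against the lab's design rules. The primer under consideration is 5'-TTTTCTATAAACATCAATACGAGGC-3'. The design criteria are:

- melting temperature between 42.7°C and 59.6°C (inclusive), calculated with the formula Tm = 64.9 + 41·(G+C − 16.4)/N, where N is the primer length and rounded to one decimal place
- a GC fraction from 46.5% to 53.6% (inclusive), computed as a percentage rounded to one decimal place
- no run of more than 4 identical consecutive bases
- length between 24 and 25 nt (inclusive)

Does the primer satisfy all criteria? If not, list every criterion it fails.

Base counts: A=9, T=8, G=3, C=5 (length 25).
Tm: Tm = 64.9 + 41·(8 − 16.4)/25 = 51.1°C ✓
GC content: GC 8/25 = 32.0%, outside 46.5–53.6% ✗
homopolymer run: longest run = 4 ✓
length: length 25 ✓

Fails: GC content.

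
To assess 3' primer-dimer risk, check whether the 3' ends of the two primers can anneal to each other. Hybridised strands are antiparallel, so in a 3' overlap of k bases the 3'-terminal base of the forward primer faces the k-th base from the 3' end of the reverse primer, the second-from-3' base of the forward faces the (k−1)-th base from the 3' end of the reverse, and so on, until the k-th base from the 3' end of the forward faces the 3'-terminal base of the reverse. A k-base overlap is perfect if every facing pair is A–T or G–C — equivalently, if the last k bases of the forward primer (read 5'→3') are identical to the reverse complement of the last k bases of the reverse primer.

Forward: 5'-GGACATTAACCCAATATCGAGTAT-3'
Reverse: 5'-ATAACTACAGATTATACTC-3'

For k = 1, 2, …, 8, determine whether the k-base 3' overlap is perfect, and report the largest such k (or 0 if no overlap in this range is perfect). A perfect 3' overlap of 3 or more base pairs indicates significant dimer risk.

Last 8 bases (5'→3') — forward …TCGAGTAT, reverse …TTATACTC.
Reverse complement of the reverse primer's last 8 bases: GAGTATAA; its first k bases are the reverse complement of the reverse primer's last k bases, so a perfect k-base overlap needs the forward primer's last k bases to equal them.
Comparing (forward last k vs required): k=1: T vs G ✗; k=2: AT vs GA ✗; k=3: TAT vs GAG ✗; k=4: GTAT vs GAGT ✗; k=5: AGTAT vs GAGTA ✗; k=6: GAGTAT vs GAGTAT ✓; k=7: CGAGTAT vs GAGTATA ✗; k=8: TCGAGTAT vs GAGTATAA ✗.
Only k = 6 is perfect, so the longest perfect 3' overlap is 6.

Longest perfect overlap: 6 complementary base pairs; significant dimer risk (threshold 3).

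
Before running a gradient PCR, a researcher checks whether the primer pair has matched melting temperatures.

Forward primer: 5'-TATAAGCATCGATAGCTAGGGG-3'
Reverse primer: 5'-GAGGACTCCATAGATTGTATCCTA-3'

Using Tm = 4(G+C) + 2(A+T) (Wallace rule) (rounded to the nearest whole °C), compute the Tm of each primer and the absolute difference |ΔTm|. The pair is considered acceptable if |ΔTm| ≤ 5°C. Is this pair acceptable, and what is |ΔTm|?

Forward: A=7 T=5 G=7 C=3 → Tm = 2·12 + 4·10 = 64°C.
Reverse: A=7 T=7 G=5 C=5 → Tm = 2·14 + 4·10 = 68°C.
|ΔTm| = |64 − 68| = 4°C, ≤ 5°C.

|ΔTm| = 4°C; the pair is acceptable.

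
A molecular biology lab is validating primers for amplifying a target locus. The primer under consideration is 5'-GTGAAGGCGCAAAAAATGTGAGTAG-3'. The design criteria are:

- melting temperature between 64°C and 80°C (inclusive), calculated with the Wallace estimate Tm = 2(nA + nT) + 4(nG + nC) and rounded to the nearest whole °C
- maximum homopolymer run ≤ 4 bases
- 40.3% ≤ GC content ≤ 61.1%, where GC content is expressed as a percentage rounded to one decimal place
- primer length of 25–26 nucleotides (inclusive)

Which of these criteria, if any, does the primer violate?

Base counts: A=10, T=4, G=9, C=2 (length 25).
Tm: Tm = 2·14 + 4·11 = 72°C ✓
homopolymer run: longest run = 6, exceeds 4 ✗
GC content: GC 11/25 = 44.0% ✓
length: length 25 ✓

Fails: homopolymer run.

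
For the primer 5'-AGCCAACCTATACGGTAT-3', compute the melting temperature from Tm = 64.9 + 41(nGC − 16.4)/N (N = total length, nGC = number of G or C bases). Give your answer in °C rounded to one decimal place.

Base counts: A=6, T=4, G=3, C=5; G+C = 8, N = 18.
Tm = 64.9 + 41·(8 − 16.4)/18 = 64.9 + -344.40/18 = 45.8°C.

45.8°C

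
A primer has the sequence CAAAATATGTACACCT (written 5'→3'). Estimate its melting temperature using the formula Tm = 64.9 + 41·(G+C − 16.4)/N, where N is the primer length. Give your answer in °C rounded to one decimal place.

35.7°C

Base counts: A=7, T=4, G=1, C=4; G+C = 5, N = 16.
Tm = 64.9 + 41·(5 − 16.4)/16 = 64.9 + -467.40/16 = 35.7°C.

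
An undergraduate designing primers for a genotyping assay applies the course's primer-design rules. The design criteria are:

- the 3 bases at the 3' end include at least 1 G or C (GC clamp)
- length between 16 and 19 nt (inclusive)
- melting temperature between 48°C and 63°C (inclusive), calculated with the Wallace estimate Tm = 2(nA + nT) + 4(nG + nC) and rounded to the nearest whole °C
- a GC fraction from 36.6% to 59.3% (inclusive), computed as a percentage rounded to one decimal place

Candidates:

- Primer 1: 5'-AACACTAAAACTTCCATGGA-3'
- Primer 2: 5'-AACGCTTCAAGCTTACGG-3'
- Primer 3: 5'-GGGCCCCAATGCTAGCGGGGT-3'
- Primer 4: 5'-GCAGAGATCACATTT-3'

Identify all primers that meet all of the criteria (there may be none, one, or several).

Primer 2 only.

Primer 1 (20 nt, A=9 T=4 G=2 C=5): 3' end GGA has 2 G/C ✓; length 20, outside 16–19 ✗; Tm = 2·13 + 4·7 = 54°C ✓; GC 7/20 = 35.0%, outside 36.6–59.3% ✗ — fails.
Primer 2 (18 nt, A=5 T=4 G=4 C=5): 3' end CGG has 3 G/C ✓; length 18 ✓; Tm = 2·9 + 4·9 = 54°C ✓; GC 9/18 = 50.0% ✓ — passes.
Primer 3 (21 nt, A=3 T=3 G=9 C=6): 3' end GGT has 2 G/C ✓; length 21, outside 16–19 ✗; Tm = 2·6 + 4·15 = 72°C, outside 48–63°C ✗; GC 15/21 = 71.4%, outside 36.6–59.3% ✗ — fails.
Primer 4 (15 nt, A=5 T=4 G=3 C=3): 3' end TTT has 0 G/C, need ≥1 ✗; length 15, outside 16–19 ✗; Tm = 2·9 + 4·6 = 42°C, outside 48–63°C ✗; GC 6/15 = 40.0% ✓ — fails.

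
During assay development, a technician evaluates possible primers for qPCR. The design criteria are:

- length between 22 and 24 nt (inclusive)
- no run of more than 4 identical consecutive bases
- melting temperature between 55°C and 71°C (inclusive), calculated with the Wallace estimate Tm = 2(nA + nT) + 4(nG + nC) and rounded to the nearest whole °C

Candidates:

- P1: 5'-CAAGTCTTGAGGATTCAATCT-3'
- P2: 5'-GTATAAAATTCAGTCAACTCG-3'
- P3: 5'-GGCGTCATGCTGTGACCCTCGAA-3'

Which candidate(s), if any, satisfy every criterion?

None of the candidates satisfy all criteria.

P1 (21 nt, A=6 T=7 G=4 C=4): length 21, outside 22–24 ✗; longest run = 2 ✓; Tm = 2·13 + 4·8 = 58°C ✓ — fails.
P2 (21 nt, A=8 T=6 G=3 C=4): length 21, outside 22–24 ✗; longest run = 4 ✓; Tm = 2·14 + 4·7 = 56°C ✓ — fails.
P3 (23 nt, A=4 T=5 G=7 C=7): length 23 ✓; longest run = 3 ✓; Tm = 2·9 + 4·14 = 74°C, outside 55–71°C ✗ — fails.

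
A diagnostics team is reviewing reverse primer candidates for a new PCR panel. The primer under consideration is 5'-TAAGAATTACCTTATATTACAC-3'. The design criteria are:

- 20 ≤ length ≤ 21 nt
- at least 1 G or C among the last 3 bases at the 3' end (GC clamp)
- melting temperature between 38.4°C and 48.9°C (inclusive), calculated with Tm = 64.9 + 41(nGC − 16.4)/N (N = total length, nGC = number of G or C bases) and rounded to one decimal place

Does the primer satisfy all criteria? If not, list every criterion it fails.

Fails: length.

Base counts: A=9, T=8, G=1, C=4 (length 22).
length: length 22, outside 20–21 ✗
GC clamp: 3' end CAC has 2 G/C ✓
Tm: Tm = 64.9 + 41·(5 − 16.4)/22 = 43.7°C ✓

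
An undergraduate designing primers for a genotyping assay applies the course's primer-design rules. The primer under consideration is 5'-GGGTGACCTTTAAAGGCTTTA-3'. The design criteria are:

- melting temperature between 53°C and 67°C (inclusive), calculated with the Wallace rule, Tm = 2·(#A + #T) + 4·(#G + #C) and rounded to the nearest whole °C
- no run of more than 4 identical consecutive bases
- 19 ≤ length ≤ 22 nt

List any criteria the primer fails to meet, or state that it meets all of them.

Meets all criteria.

Base counts: A=5, T=7, G=6, C=3 (length 21).
Tm: Tm = 2·12 + 4·9 = 60°C ✓
homopolymer run: longest run = 3 ✓
length: length 21 ✓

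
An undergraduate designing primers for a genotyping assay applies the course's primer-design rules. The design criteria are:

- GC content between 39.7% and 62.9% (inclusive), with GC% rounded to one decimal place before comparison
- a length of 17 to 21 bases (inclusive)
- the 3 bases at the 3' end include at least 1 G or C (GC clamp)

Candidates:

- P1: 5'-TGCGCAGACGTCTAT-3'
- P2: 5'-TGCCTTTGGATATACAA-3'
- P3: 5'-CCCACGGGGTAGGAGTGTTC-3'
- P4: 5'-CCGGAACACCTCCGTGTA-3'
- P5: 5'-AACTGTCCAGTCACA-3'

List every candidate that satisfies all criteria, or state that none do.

P1 (15 nt, A=3 T=4 G=4 C=4): GC 8/15 = 53.3% ✓; length 15, outside 17–21 ✗; 3' end TAT has 0 G/C, need ≥1 ✗ — fails.
P2 (17 nt, A=5 T=6 G=3 C=3): GC 6/17 = 35.3%, outside 39.7–62.9% ✗; length 17 ✓; 3' end CAA has 1 G/C ✓ — fails.
P3 (20 nt, A=3 T=4 G=8 C=5): GC 13/20 = 65.0%, outside 39.7–62.9% ✗; length 20 ✓; 3' end TTC has 1 G/C ✓ — fails.
P4 (18 nt, A=4 T=3 G=4 C=7): GC 11/18 = 61.1% ✓; length 18 ✓; 3' end GTA has 1 G/C ✓ — passes.
P5 (15 nt, A=5 T=3 G=2 C=5): GC 7/15 = 46.7% ✓; length 15, outside 17–21 ✗; 3' end ACA has 1 G/C ✓ — fails.

P4 only.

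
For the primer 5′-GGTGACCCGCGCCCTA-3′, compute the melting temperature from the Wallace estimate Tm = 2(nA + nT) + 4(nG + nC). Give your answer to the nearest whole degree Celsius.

Base counts: A=2, T=2, G=5, C=7 (length 16).
Tm = 2·(2+2) + 4·(5+7) = 2·4 + 4·12 = 8 + 48 = 56°C.

56°C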